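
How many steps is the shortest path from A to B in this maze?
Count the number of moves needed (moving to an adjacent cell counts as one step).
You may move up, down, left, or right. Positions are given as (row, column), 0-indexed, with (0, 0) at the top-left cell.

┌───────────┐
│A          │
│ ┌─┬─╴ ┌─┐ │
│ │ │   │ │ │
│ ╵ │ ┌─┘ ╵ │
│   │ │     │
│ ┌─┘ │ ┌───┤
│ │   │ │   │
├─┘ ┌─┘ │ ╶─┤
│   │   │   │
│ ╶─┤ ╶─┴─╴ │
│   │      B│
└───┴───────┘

Using BFS to find shortest path:
Start: (0, 0), End: (5, 5)
Path found:
(0,0) → (0,1) → (0,2) → (0,3) → (0,4) → (0,5) → (1,5) → (2,5) → (2,4) → (2,3) → (3,3) → (4,3) → (4,2) → (5,2) → (5,3) → (5,4) → (5,5)
Number of steps: 16

Solution:

┌───────────┐
│A → → → → ↓│
│ ┌─┬─╴ ┌─┐ │
│ │ │   │ │↓│
│ ╵ │ ┌─┘ ╵ │
│   │ │↓ ← ↲│
│ ┌─┘ │ ┌───┤
│ │   │↓│   │
├─┘ ┌─┘ │ ╶─┤
│   │↓ ↲│   │
│ ╶─┤ ╶─┴─╴ │
│   │↳ → → B│
└───┴───────┘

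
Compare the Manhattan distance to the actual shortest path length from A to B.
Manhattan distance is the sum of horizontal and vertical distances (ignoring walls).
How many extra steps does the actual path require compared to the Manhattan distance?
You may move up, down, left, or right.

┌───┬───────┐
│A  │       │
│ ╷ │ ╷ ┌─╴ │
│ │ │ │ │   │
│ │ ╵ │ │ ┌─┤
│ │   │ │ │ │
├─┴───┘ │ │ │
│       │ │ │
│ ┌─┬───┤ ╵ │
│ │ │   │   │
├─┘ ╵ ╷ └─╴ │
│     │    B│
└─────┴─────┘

Manhattan distance: |5 - 0| + |5 - 0| = 10
Actual path length: 16
Extra steps: 16 - 10 = 6

Solution:

┌───┬───────┐
│A ↓│↱ → → ↓│
│ ╷ │ ╷ ┌─╴ │
│ │↓│↑│ │↓ ↲│
│ │ ╵ │ │ ┌─┤
│ │↳ ↑│ │↓│ │
├─┴───┘ │ │ │
│       │↓│ │
│ ┌─┬───┤ ╵ │
│ │ │   │↳ ↓│
├─┘ ╵ ╷ └─╴ │
│     │    B│
└─────┴─────┘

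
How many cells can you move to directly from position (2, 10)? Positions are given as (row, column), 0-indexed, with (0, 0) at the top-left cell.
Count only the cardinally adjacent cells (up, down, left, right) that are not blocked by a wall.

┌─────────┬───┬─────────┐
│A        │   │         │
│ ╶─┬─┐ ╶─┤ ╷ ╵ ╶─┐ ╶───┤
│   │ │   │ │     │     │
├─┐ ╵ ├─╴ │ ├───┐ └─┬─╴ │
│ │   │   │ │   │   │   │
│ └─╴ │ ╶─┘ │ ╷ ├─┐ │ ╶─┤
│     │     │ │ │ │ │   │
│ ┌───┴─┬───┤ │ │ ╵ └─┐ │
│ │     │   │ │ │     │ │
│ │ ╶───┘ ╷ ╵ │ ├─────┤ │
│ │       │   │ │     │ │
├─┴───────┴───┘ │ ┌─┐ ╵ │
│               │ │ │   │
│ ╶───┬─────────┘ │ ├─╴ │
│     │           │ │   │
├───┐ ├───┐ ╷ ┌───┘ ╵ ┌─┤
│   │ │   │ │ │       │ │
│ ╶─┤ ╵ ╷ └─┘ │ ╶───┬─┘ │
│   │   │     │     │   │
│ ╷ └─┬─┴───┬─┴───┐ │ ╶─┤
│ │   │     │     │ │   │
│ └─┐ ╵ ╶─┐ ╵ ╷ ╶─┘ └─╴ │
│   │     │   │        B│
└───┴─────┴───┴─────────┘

Checking passable neighbors of (2, 10):
Neighbors: (3, 10), (2, 11)
Count: 2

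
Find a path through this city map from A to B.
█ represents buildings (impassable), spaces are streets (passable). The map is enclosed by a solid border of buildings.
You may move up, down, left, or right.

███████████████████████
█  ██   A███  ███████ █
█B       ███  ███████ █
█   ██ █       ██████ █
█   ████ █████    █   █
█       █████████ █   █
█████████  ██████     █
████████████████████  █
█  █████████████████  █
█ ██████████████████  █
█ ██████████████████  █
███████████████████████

Finding the shortest path from A to B:
Movement: cardinal only
Path length: 8 steps
Directions: down → left → left → left → left → left → left → left

Solution:

███████████████████████
█  ██   A███  ███████ █
█B←←←←←←↲███  ███████ █
█   ██ █       ██████ █
█   ████ █████    █   █
█       █████████ █   █
█████████  ██████     █
████████████████████  █
█  █████████████████  █
█ ██████████████████  █
█ ██████████████████  █
███████████████████████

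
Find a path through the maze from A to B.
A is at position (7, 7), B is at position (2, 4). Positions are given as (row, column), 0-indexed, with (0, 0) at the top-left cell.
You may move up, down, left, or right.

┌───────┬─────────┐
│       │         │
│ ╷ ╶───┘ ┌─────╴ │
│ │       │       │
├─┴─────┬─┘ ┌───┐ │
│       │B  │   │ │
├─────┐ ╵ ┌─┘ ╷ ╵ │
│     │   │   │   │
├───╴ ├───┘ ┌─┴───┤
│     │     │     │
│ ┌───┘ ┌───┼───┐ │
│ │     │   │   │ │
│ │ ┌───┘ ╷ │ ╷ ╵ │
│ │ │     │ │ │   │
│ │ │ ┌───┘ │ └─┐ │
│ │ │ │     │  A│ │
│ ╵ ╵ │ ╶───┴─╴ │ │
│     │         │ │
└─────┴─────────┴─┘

Finding the shortest path from (7, 7) to (2, 4):
Path length: 38 steps
Directions: down → left → left → left → left → up → right → right → up → up → left → down → left → left → down → down → left → up → up → up → right → right → up → right → right → up → right → up → right → down → right → up → up → left → left → left → down → left

Solution:

┌───────┬─────────┐
│       │         │
│ ╷ ╶───┘ ┌─────╴ │
│ │       │↓ ← ← ↰│
├─┴─────┬─┘ ┌───┐ │
│       │B ↲│↱ ↓│↑│
├─────┐ ╵ ┌─┘ ╷ ╵ │
│     │   │↱ ↑│↳ ↑│
├───╴ ├───┘ ┌─┴───┤
│     │↱ → ↑│     │
│ ┌───┘ ┌───┼───┐ │
│ │↱ → ↑│↓ ↰│   │ │
│ │ ┌───┘ ╷ │ ╷ ╵ │
│ │↑│↓ ← ↲│↑│ │   │
│ │ │ ┌───┘ │ └─┐ │
│ │↑│↓│↱ → ↑│  A│ │
│ ╵ ╵ │ ╶───┴─╴ │ │
│  ↑ ↲│↑ ← ← ← ↲│ │
└─────┴─────────┴─┘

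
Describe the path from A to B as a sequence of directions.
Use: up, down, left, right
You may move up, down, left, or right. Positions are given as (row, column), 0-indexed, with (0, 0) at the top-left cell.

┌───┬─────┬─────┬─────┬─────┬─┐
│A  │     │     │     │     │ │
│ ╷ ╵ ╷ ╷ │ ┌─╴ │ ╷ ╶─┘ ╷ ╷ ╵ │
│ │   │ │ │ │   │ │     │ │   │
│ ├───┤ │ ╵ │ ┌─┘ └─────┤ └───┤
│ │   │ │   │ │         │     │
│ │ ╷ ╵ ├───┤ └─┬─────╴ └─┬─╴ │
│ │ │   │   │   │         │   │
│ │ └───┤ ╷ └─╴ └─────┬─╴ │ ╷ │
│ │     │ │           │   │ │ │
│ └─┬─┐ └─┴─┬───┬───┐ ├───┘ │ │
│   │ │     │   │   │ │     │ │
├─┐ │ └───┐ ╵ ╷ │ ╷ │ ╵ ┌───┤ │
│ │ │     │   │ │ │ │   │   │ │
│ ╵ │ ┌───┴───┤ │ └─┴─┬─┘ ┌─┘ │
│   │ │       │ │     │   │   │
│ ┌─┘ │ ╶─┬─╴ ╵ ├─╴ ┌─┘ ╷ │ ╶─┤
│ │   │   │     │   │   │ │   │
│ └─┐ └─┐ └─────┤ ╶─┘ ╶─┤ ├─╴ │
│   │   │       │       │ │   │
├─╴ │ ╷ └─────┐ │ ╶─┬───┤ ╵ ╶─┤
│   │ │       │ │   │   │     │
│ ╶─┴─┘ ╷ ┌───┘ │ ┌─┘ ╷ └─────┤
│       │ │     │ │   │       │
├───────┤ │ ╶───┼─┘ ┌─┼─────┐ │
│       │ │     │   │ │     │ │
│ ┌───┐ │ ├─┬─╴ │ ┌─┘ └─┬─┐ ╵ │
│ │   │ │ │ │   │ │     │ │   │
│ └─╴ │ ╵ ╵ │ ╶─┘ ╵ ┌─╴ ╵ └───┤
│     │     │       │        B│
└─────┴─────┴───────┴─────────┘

Finding the path and converting it to directions:
Path through cells: (0,0) → (0,1) → (1,1) → (1,2) → (0,2) → (0,3) → (1,3) → (2,3) → (3,3) → (3,2) → (2,2) → (2,1) → (3,1) → (4,1) → (4,2) → (4,3) → (5,3) → (5,4) → (5,5) → (6,5) → (6,6) → (5,6) → (5,7) → (6,7) → (7,7) → (8,7) → (8,6) → (7,6) → (7,5) → (7,4) → (7,3) → (8,3) → (8,4) → (9,4) → (9,5) → (9,6) → (9,7) → (10,7) → (11,7) → (11,6) → (11,5) → (12,5) → (12,6) → (12,7) → (13,7) → (13,6) → (14,6) → (14,7) → (14,8) → (14,9) → (13,9) → (13,10) → (13,11) → (14,11) → (14,12) → (14,13) → (14,14)
Directions: right, down, right, up, right, down, down, down, left, up, left, down, down, right, right, down, right, right, down, right, up, right, down, down, down, left, up, left, left, left, down, right, down, right, right, right, down, down, left, left, down, right, right, down, left, down, right, right, right, up, right, right, down, right, right, right

Solution:

┌───┬─────┬─────┬─────┬─────┬─┐
│A ↓│↱ ↓  │     │     │     │ │
│ ╷ ╵ ╷ ╷ │ ┌─╴ │ ╷ ╶─┘ ╷ ╷ ╵ │
│ │↳ ↑│↓│ │ │   │ │     │ │   │
│ ├───┤ │ ╵ │ ┌─┘ └─────┤ └───┤
│ │↓ ↰│↓│   │ │         │     │
│ │ ╷ ╵ ├───┤ └─┬─────╴ └─┬─╴ │
│ │↓│↑ ↲│   │   │         │   │
│ │ └───┤ ╷ └─╴ └─────┬─╴ │ ╷ │
│ │↳ → ↓│ │           │   │ │ │
│ └─┬─┐ └─┴─┬───┬───┐ ├───┘ │ │
│   │ │↳ → ↓│↱ ↓│   │ │     │ │
├─┐ │ └───┐ ╵ ╷ │ ╷ │ ╵ ┌───┤ │
│ │ │     │↳ ↑│↓│ │ │   │   │ │
│ ╵ │ ┌───┴───┤ │ └─┴─┬─┘ ┌─┘ │
│   │ │↓ ← ← ↰│↓│     │   │   │
│ ┌─┘ │ ╶─┬─╴ ╵ ├─╴ ┌─┘ ╷ │ ╶─┤
│ │   │↳ ↓│  ↑ ↲│   │   │ │   │
│ └─┐ └─┐ └─────┤ ╶─┘ ╶─┤ ├─╴ │
│   │   │↳ → → ↓│       │ │   │
├─╴ │ ╷ └─────┐ │ ╶─┬───┤ ╵ ╶─┤
│   │ │       │↓│   │   │     │
│ ╶─┴─┘ ╷ ┌───┘ │ ┌─┘ ╷ └─────┤
│       │ │↓ ← ↲│ │   │       │
├───────┤ │ ╶───┼─┘ ┌─┼─────┐ │
│       │ │↳ → ↓│   │ │     │ │
│ ┌───┐ │ ├─┬─╴ │ ┌─┘ └─┬─┐ ╵ │
│ │   │ │ │ │↓ ↲│ │↱ → ↓│ │   │
│ └─╴ │ ╵ ╵ │ ╶─┘ ╵ ┌─╴ ╵ └───┤
│     │     │↳ → → ↑│  ↳ → → B│
└─────┴─────┴───────┴─────────┘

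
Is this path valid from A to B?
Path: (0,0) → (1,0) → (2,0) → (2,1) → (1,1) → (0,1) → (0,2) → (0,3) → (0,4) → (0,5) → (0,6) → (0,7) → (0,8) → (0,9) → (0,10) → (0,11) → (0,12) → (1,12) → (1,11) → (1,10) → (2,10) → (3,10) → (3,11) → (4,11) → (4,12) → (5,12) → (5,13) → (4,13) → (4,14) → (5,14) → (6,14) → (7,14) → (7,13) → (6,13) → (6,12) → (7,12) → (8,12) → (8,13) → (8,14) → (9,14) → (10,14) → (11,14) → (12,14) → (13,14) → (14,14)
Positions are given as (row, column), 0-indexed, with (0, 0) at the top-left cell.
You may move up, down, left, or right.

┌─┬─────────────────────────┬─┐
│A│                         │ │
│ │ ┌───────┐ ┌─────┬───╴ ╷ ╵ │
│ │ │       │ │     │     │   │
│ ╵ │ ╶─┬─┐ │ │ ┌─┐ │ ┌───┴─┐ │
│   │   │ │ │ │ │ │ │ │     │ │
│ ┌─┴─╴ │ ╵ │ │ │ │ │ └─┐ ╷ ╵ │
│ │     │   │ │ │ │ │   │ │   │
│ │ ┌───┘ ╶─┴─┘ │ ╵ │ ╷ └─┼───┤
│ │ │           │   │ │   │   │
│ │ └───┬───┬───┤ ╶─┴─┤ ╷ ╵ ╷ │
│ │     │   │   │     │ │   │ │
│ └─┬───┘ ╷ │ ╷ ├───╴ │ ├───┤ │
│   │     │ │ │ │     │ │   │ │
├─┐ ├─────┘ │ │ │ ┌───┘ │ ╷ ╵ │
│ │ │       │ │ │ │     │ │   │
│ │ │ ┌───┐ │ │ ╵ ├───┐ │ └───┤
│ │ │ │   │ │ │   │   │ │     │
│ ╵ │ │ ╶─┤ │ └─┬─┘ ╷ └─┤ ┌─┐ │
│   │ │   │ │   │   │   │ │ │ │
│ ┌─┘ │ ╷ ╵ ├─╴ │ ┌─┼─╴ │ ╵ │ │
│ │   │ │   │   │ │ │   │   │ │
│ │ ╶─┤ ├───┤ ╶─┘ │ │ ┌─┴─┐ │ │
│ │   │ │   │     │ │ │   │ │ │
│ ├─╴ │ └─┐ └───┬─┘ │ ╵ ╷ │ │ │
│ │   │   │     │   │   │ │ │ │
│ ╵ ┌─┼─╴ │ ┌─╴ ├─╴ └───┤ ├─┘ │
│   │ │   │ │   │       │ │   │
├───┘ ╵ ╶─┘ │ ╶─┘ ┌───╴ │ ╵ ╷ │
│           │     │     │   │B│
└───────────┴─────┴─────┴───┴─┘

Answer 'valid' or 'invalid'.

Checking path validity:
Result: All consecutive moves are passable.

valid

Correct solution:

┌─┬─────────────────────────┬─┐
│A│↱ → → → → → → → → → → ↓  │ │
│ │ ┌───────┐ ┌─────┬───╴ ╷ ╵ │
│↓│↑│       │ │     │↓ ← ↲│   │
│ ╵ │ ╶─┬─┐ │ │ ┌─┐ │ ┌───┴─┐ │
│↳ ↑│   │ │ │ │ │ │ │↓│     │ │
│ ┌─┴─╴ │ ╵ │ │ │ │ │ └─┐ ╷ ╵ │
│ │     │   │ │ │ │ │↳ ↓│ │   │
│ │ ┌───┘ ╶─┴─┘ │ ╵ │ ╷ └─┼───┤
│ │ │           │   │ │↳ ↓│↱ ↓│
│ │ └───┬───┬───┤ ╶─┴─┤ ╷ ╵ ╷ │
│ │     │   │   │     │ │↳ ↑│↓│
│ └─┬───┘ ╷ │ ╷ ├───╴ │ ├───┤ │
│   │     │ │ │ │     │ │↓ ↰│↓│
├─┐ ├─────┘ │ │ │ ┌───┘ │ ╷ ╵ │
│ │ │       │ │ │ │     │↓│↑ ↲│
│ │ │ ┌───┐ │ │ ╵ ├───┐ │ └───┤
│ │ │ │   │ │ │   │   │ │↳ → ↓│
│ ╵ │ │ ╶─┤ │ └─┬─┘ ╷ └─┤ ┌─┐ │
│   │ │   │ │   │   │   │ │ │↓│
│ ┌─┘ │ ╷ ╵ ├─╴ │ ┌─┼─╴ │ ╵ │ │
│ │   │ │   │   │ │ │   │   │↓│
│ │ ╶─┤ ├───┤ ╶─┘ │ │ ┌─┴─┐ │ │
│ │   │ │   │     │ │ │   │ │↓│
│ ├─╴ │ └─┐ └───┬─┘ │ ╵ ╷ │ │ │
│ │   │   │     │   │   │ │ │↓│
│ ╵ ┌─┼─╴ │ ┌─╴ ├─╴ └───┤ ├─┘ │
│   │ │   │ │   │       │ │  ↓│
├───┘ ╵ ╶─┘ │ ╶─┘ ┌───╴ │ ╵ ╷ │
│           │     │     │   │B│
└───────────┴─────┴─────┴───┴─┘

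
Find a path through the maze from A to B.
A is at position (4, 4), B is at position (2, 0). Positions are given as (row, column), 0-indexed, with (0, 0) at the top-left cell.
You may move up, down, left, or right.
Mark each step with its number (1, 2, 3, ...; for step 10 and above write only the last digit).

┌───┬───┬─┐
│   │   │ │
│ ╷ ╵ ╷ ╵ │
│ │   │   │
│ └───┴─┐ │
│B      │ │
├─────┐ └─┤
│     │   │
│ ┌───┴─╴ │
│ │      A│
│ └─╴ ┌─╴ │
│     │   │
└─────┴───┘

Finding the shortest path from (4, 4) to (2, 0):
Path length: 6 steps
Directions: up → left → up → left → left → left

Solution:

┌───┬───┬─┐
│   │   │ │
│ ╷ ╵ ╷ ╵ │
│ │   │   │
│ └───┴─┐ │
│B 5 4 3│ │
├─────┐ └─┤
│     │2 1│
│ ┌───┴─╴ │
│ │      A│
│ └─╴ ┌─╴ │
│     │   │
└─────┴───┘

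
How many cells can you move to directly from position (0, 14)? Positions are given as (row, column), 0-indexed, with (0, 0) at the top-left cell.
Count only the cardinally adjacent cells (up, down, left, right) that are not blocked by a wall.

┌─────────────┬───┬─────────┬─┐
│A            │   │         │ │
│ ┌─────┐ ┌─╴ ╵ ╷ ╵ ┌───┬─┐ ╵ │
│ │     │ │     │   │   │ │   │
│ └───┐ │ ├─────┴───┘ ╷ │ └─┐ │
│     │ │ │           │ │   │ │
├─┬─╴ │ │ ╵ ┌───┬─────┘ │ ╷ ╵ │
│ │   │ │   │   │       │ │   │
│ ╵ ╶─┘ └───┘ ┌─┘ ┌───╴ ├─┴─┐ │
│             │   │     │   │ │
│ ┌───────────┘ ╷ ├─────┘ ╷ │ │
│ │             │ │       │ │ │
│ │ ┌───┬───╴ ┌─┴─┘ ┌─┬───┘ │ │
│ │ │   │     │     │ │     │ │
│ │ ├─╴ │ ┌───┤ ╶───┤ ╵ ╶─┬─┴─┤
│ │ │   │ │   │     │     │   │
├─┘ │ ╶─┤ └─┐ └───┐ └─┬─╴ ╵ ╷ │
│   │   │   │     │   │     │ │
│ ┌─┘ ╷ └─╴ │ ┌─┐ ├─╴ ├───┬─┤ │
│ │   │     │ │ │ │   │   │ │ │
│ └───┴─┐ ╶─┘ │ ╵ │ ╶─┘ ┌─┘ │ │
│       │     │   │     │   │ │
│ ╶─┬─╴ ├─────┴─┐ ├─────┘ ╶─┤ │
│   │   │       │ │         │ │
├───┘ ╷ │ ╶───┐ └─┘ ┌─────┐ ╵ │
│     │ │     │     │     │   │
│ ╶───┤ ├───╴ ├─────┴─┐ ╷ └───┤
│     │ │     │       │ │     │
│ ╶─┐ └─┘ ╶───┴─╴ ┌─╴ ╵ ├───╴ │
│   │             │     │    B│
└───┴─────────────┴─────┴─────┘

Checking passable neighbors of (0, 14):
Neighbors: (1, 14)
Count: 1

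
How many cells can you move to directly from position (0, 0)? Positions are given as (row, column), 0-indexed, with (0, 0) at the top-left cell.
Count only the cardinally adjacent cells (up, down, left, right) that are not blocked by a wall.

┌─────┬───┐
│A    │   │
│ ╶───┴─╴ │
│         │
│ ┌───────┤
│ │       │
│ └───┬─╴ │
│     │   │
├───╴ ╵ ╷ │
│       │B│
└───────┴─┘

Checking passable neighbors of (0, 0):
Neighbors: (1, 0), (0, 1)
Count: 2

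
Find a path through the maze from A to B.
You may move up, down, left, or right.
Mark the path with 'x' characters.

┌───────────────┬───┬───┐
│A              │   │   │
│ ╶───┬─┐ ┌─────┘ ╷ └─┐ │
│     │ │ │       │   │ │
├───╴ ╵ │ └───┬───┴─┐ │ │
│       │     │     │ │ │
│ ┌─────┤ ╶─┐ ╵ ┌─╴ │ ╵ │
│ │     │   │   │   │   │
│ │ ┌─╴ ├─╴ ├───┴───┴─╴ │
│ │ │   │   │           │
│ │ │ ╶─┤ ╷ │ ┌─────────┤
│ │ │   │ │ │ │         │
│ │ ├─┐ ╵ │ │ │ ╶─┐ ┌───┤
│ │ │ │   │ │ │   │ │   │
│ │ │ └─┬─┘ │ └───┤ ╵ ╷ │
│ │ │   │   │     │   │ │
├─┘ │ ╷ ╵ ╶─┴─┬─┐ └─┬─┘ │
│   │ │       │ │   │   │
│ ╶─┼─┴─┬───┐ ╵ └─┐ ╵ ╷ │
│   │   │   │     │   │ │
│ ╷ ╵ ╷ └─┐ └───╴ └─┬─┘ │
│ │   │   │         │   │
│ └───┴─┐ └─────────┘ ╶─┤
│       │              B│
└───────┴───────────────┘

Finding the shortest path through the maze:
Path length: 42 steps
Directions: right → right → right → right → down → down → down → right → down → left → down → down → left → up → left → up → right → up → left → left → down → down → down → down → down → left → down → right → down → right → up → right → down → right → down → right → right → right → right → right → right → right

Solution:

┌───────────────┬───┬───┐
│A x x x x      │   │   │
│ ╶───┬─┐ ┌─────┘ ╷ └─┐ │
│     │ │x│       │   │ │
├───╴ ╵ │ └───┬───┴─┐ │ │
│       │x    │     │ │ │
│ ┌─────┤ ╶─┐ ╵ ┌─╴ │ ╵ │
│ │x x x│x x│   │   │   │
│ │ ┌─╴ ├─╴ ├───┴───┴─╴ │
│ │x│x x│x x│           │
│ │ │ ╶─┤ ╷ │ ┌─────────┤
│ │x│x x│x│ │ │         │
│ │ ├─┐ ╵ │ │ │ ╶─┐ ┌───┤
│ │x│ │x x│ │ │   │ │   │
│ │ │ └─┬─┘ │ └───┤ ╵ ╷ │
│ │x│   │   │     │   │ │
├─┘ │ ╷ ╵ ╶─┴─┬─┐ └─┬─┘ │
│x x│ │       │ │   │   │
│ ╶─┼─┴─┬───┐ ╵ └─┐ ╵ ╷ │
│x x│x x│   │     │   │ │
│ ╷ ╵ ╷ └─┐ └───╴ └─┬─┘ │
│ │x x│x x│         │   │
│ └───┴─┐ └─────────┘ ╶─┤
│       │x x x x x x x B│
└───────┴───────────────┘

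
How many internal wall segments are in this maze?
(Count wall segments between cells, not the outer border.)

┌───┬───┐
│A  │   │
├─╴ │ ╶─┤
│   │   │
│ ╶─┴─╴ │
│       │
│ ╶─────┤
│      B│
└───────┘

Counting internal wall segments:
Total internal walls: 9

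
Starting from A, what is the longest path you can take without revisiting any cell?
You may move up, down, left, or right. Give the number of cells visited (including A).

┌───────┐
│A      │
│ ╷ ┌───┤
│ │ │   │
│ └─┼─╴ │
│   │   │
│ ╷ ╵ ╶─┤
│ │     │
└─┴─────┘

Finding longest simple path using DFS:
Start: (0, 0)
Longest path visits 10 cells
Path: A → down → down → right → down → right → up → right → up → left

Solution:

┌───────┐
│A      │
│ ╷ ┌───┤
│↓│ │B ↰│
│ └─┼─╴ │
│↳ ↓│↱ ↑│
│ ╷ ╵ ╶─┤
│ │↳ ↑  │
└─┴─────┘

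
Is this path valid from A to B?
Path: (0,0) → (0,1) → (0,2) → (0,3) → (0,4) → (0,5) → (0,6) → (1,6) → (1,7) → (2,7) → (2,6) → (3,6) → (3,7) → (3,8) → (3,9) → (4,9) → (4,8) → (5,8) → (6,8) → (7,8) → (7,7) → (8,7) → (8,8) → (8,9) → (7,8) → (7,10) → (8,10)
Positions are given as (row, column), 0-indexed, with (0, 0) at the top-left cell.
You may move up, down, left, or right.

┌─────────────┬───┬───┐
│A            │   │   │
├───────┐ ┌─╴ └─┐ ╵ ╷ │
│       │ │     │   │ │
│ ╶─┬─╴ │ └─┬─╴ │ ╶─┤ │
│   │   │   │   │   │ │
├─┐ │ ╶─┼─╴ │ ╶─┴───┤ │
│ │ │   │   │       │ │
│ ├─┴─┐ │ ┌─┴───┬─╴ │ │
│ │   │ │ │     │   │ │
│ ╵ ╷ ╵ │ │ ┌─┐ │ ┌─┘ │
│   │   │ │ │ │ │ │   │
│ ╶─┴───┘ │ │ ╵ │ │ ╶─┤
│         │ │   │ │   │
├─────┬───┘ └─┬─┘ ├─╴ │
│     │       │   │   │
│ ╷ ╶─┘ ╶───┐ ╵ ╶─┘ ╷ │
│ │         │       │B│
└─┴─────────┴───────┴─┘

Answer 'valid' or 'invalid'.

Checking path validity:
Result: Invalid move at step 24: cannot move from (8, 9) to (7, 8).

invalid

Correct solution:

┌─────────────┬───┬───┐
│A → → → → → ↓│   │   │
├───────┐ ┌─╴ └─┐ ╵ ╷ │
│       │ │  ↳ ↓│   │ │
│ ╶─┬─╴ │ └─┬─╴ │ ╶─┤ │
│   │   │   │↓ ↲│   │ │
├─┐ │ ╶─┼─╴ │ ╶─┴───┤ │
│ │ │   │   │↳ → → ↓│ │
│ ├─┴─┐ │ ┌─┴───┬─╴ │ │
│ │   │ │ │     │↓ ↲│ │
│ ╵ ╷ ╵ │ │ ┌─┐ │ ┌─┘ │
│   │   │ │ │ │ │↓│   │
│ ╶─┴───┘ │ │ ╵ │ │ ╶─┤
│         │ │   │↓│   │
├─────┬───┘ └─┬─┘ ├─╴ │
│     │       │↓ ↲│↱ ↓│
│ ╷ ╶─┘ ╶───┐ ╵ ╶─┘ ╷ │
│ │         │  ↳ → ↑│B│
└─┴─────────┴───────┴─┘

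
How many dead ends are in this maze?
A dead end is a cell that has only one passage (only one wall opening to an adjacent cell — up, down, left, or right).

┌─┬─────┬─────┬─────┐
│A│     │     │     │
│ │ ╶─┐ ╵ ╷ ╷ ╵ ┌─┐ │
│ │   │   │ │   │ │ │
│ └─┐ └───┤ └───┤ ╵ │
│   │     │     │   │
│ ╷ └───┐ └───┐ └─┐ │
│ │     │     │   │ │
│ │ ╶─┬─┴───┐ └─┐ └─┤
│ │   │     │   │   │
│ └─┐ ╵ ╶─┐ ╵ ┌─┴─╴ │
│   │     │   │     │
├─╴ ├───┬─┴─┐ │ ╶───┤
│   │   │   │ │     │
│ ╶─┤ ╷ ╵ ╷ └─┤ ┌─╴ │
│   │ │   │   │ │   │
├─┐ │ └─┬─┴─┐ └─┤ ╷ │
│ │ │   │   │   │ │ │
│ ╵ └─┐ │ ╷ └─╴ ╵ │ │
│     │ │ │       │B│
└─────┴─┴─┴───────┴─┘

Checking each cell for number of passages:

Dead ends found at positions:
  (0, 0)
  (1, 8)
  (3, 3)
  (3, 9)
  (4, 7)
  (5, 4)
  (6, 6)
  (7, 7)
  (8, 0)
  (9, 2)
  (9, 3)
  (9, 4)
  (9, 9)
Total dead ends: 13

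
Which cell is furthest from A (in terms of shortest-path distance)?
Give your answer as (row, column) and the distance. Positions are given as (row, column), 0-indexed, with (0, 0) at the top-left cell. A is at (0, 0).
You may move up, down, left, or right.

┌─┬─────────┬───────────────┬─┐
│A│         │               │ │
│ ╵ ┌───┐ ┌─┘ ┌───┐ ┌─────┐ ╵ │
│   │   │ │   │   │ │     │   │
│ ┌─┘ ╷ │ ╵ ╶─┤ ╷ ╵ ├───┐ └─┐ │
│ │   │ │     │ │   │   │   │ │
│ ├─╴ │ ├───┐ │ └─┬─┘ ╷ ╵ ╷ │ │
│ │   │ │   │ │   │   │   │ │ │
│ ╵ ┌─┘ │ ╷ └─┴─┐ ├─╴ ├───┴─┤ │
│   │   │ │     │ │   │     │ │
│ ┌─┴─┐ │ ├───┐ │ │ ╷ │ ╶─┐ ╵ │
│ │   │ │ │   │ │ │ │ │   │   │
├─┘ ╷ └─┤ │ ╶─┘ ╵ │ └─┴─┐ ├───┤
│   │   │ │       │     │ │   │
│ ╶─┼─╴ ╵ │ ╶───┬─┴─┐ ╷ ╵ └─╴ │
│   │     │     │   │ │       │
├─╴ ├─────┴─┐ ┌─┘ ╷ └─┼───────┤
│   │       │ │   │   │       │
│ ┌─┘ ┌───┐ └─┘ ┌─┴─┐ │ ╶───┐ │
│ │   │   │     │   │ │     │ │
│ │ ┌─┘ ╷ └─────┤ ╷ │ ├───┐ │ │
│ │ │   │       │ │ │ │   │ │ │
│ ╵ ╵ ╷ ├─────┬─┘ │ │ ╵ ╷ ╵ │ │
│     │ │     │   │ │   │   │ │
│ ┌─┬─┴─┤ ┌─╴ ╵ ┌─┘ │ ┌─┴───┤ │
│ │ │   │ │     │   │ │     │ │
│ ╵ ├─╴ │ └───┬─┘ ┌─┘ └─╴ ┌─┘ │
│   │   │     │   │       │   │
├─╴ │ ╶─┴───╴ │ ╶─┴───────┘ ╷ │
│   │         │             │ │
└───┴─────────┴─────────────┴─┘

Computing BFS distances from A to all cells:
Furthest cell: (12, 2)
Distance: 126 steps

Path from A to the furthest cell:

┌─┬─────────┬───────────────┬─┐
│A│↱ → → ↓  │↱ → → ↓        │ │
│ ╵ ┌───┐ ┌─┘ ┌───┐ ┌─────┐ ╵ │
│↳ ↑│   │↓│↱ ↑│↓ ↰│↓│     │   │
│ ┌─┘ ╷ │ ╵ ╶─┤ ╷ ╵ ├───┐ └─┐ │
│ │   │ │↳ ↑  │↓│↑ ↲│   │   │ │
│ ├─╴ │ ├───┐ │ └─┬─┘ ╷ ╵ ╷ │ │
│ │   │ │↓ ↰│ │↳ ↓│   │   │ │ │
│ ╵ ┌─┘ │ ╷ └─┴─┐ ├─╴ ├───┴─┤ │
│   │   │↓│↑ ← ↰│↓│   │     │ │
│ ┌─┴─┐ │ ├───┐ │ │ ╷ │ ╶─┐ ╵ │
│ │↓ ↰│ │↓│   │↑│↓│ │ │   │   │
├─┘ ╷ └─┤ │ ╶─┘ ╵ │ └─┴─┐ ├───┤
│↓ ↲│↑ ↰│↓│    ↑ ↲│     │ │   │
│ ╶─┼─╴ ╵ │ ╶───┬─┴─┐ ╷ ╵ └─╴ │
│↳ ↓│  ↑ ↲│     │↱ ↓│ │       │
├─╴ ├─────┴─┐ ┌─┘ ╷ └─┼───────┤
│↓ ↲│↱ → → ↓│ │↱ ↑│↳ ↓│↱ → → ↓│
│ ┌─┘ ┌───┐ └─┘ ┌─┴─┐ │ ╶───┐ │
│↓│↱ ↑│   │↳ → ↑│↓ ↰│↓│↑ ← ↰│↓│
│ │ ┌─┘ ╷ └─────┤ ╷ │ ├───┐ │ │
│↓│↑│   │       │↓│↑│↓│↱ ↓│↑│↓│
│ ╵ ╵ ╷ ├─────┬─┘ │ │ ╵ ╷ ╵ │ │
│↳ ↑  │ │↓ ← ↰│↓ ↲│↑│↳ ↑│↳ ↑│↓│
│ ┌─┬─┴─┤ ┌─╴ ╵ ┌─┘ │ ┌─┴───┤ │
│ │ │B ↰│↓│  ↑ ↲│↱ ↑│ │     │↓│
│ ╵ ├─╴ │ └───┬─┘ ┌─┘ └─╴ ┌─┘ │
│   │↱ ↑│↳ → ↓│↱ ↑│       │↓ ↲│
├─╴ │ ╶─┴───╴ │ ╶─┴───────┘ ╷ │
│   │↑ ← ← ← ↲│↑ ← ← ← ← ← ↲│ │
└───┴─────────┴─────────────┴─┘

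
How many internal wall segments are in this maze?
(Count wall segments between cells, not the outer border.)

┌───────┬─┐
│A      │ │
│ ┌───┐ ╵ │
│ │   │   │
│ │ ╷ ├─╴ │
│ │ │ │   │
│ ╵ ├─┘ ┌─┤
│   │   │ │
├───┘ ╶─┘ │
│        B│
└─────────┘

Counting internal wall segments:
Total internal walls: 16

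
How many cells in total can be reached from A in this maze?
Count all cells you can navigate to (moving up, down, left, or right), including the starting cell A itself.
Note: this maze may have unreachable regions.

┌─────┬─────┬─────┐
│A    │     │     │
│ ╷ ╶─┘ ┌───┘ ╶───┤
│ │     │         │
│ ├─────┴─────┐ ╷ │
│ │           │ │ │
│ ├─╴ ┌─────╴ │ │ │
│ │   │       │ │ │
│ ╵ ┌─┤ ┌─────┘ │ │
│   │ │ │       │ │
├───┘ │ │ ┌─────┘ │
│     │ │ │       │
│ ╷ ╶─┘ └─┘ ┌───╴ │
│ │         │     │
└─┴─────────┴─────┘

Using BFS/flood-fill to find all reachable cells from A:
Maze size: 7 × 9 = 63 total cells
All cells are reachable — the maze is fully connected.
Reachable cells: 63

Reachable region (· marks reachable cells):

┌─────┬─────┬─────┐
│A · ·│· · ·│· · ·│
│ ╷ ╶─┘ ┌───┘ ╶───┤
│·│· · ·│· · · · ·│
│ ├─────┴─────┐ ╷ │
│·│· · · · · ·│·│·│
│ ├─╴ ┌─────╴ │ │ │
│·│· ·│· · · ·│·│·│
│ ╵ ┌─┤ ┌─────┘ │ │
│· ·│·│·│· · · ·│·│
├───┘ │ │ ┌─────┘ │
│· · ·│·│·│· · · ·│
│ ╷ ╶─┘ └─┘ ┌───╴ │
│·│· · · · ·│· · ·│
└─┴─────────┴─────┘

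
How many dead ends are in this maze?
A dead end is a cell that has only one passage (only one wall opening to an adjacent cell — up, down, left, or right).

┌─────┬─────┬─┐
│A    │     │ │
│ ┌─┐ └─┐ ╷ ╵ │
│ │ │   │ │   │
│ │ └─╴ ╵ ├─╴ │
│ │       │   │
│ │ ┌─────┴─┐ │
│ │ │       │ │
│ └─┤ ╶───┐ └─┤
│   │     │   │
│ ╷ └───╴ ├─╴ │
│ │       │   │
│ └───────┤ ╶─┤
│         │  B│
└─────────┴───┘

Checking each cell for number of passages:

Dead ends found at positions:
  (0, 3)
  (0, 6)
  (1, 1)
  (2, 5)
  (3, 1)
  (3, 6)
  (6, 4)
  (6, 6)
Total dead ends: 8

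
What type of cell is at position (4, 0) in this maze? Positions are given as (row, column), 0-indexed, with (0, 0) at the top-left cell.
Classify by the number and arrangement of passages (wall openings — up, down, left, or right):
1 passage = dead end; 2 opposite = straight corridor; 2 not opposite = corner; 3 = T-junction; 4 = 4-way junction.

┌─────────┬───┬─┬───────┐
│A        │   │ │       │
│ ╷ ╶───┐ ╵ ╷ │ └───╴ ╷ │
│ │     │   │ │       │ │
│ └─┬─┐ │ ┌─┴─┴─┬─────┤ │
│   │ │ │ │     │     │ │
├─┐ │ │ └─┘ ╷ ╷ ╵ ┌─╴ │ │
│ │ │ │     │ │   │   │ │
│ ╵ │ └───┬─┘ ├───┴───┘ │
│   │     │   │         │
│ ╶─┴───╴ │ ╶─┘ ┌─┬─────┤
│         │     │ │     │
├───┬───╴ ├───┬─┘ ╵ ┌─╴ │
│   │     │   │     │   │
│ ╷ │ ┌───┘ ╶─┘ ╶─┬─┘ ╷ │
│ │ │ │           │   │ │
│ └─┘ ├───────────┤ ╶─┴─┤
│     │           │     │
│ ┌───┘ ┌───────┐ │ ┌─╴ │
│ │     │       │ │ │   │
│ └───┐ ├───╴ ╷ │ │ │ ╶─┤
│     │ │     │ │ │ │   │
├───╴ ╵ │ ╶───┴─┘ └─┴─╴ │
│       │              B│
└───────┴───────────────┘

Checking cell at (4, 0):
Number of passages: 3
Cell type: T-junction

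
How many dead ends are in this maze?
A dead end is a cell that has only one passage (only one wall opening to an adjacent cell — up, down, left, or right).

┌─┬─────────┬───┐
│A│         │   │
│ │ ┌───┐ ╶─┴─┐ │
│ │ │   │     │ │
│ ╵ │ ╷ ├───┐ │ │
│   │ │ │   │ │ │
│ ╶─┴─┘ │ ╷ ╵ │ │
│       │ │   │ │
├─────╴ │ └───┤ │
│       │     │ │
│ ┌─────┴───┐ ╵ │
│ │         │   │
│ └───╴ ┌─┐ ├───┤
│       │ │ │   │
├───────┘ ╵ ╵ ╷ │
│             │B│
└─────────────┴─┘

Checking each cell for number of passages:

Dead ends found at positions:
  (0, 0)
  (0, 5)
  (0, 6)
  (2, 2)
  (5, 1)
  (6, 4)
  (7, 0)
  (7, 7)
Total dead ends: 8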